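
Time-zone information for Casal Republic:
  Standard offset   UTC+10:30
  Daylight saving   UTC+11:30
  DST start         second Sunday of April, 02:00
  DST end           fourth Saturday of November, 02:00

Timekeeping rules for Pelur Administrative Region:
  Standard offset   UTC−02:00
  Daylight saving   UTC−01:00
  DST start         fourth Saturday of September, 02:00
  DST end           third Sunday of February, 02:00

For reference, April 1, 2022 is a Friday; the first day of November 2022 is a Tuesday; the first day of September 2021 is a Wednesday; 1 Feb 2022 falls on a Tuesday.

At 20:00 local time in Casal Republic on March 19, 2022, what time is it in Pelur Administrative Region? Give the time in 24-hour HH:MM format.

07:30

1 April 2022 is a Friday, so the first Sunday is April 3 and the second is April 10.
1 November 2022 is a Tuesday, so the first Saturday is November 5 and the fourth is November 26.
March 19, 2022 does not fall between 10 April and 26 November, so daylight saving is not in effect and Casal Republic is at UTC+10:30.
20:00 Casal Republic − 10h30m = 09:30 UTC.
1 September 2021 is a Wednesday, so the first Saturday is September 4 and the fourth is September 25.
1 February 2022 is a Tuesday, so the first Sunday is February 6 and the third is February 20.
At the standard offset (UTC−02:00), 09:30 UTC − 2h = 07:30 Pelur Administrative Region standard time.
Daylight saving runs 25 September 2021 – 20 February 2022; the standard-time date in Pelur Administrative Region, March 19, 2022, is outside that window, so Pelur Administrative Region is on standard time at UTC−02:00.
09:30 UTC − 2h = 07:30 Pelur Administrative Region.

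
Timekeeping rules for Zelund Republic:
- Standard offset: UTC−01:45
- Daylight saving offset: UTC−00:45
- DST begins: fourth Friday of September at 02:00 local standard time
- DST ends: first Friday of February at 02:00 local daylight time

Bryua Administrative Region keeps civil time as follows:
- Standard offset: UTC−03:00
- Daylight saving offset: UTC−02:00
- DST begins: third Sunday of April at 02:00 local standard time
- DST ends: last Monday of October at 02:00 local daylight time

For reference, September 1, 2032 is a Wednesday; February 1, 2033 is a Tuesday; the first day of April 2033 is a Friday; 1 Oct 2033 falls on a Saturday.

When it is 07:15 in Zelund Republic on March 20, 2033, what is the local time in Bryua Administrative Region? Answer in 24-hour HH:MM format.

1 September 2032 is a Wednesday, so the first Friday is September 3 and the fourth is September 24.
1 February 2033 is a Tuesday, so the first Friday is February 4.
March 20, 2033 is outside the daylight-saving period (24 September 2032 – 4 February 2033), so Zelund Republic is on standard time, UTC−01:45.
07:15 Zelund Republic + 1h45m = 09:00 UTC.
1 April 2033 is a Friday, so the first Sunday is April 3 and the third is April 17.
1 October 2033 is a Saturday, so Mondays fall on 3, 10, 17, 24, 31; the last is October 31.
At the standard offset (UTC−03:00), 09:00 UTC − 3h = 06:00 Bryua Administrative Region standard time.
The standard-time date in Bryua Administrative Region, March 20, 2033, is outside the daylight-saving period (17 April – 31 October), so Bryua Administrative Region is on standard time, UTC−03:00.
09:00 UTC − 3h = 06:00 Bryua Administrative Region.

06:00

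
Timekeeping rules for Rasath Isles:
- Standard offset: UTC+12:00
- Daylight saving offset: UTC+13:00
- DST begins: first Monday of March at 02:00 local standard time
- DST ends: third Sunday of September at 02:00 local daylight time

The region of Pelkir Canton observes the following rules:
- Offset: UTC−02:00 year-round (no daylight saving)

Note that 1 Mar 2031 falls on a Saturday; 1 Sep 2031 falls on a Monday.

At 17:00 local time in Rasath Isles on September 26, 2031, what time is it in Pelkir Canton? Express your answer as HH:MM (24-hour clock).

1 March 2031 is a Saturday, so the first Monday is March 3.
1 September 2031 is a Monday, so the first Sunday is September 7 and the third is September 21.
Daylight saving runs 3 March – 21 September; September 26, 2031 is outside that window, so Rasath Isles is on standard time at UTC+12:00.
17:00 Rasath Isles − 12h = 05:00 UTC.
Pelkir Canton stays on UTC−02:00 all year.
05:00 UTC − 2h = 03:00 Pelkir Canton.

03:00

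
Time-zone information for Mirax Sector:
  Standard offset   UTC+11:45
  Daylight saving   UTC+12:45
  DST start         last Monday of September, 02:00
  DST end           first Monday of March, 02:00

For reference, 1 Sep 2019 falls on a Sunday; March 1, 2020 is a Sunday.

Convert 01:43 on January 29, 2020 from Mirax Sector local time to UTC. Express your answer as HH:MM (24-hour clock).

12:58

1 September 2019 is a Sunday, so Mondays fall on 2, 9, 16, 23, 30; the last is September 30.
1 March 2020 is a Sunday, so the first Monday is March 2.
January 29, 2020 falls between 30 September 2019 and 2 March 2020, so daylight saving is in effect and Mirax Sector is at UTC+12:45.
01:43 local − 12h45m = 12:58 UTC (rolling into the previous day, 28 January 2020).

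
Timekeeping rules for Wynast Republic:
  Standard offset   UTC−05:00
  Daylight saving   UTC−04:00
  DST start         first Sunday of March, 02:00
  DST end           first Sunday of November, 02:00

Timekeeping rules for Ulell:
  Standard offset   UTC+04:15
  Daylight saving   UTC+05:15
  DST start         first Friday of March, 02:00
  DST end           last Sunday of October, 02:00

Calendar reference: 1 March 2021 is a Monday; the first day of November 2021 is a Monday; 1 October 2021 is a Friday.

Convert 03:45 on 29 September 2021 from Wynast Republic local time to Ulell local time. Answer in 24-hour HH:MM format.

13:00

1 March 2021 is a Monday, so the first Sunday is March 7.
1 November 2021 is a Monday, so the first Sunday is November 7.
29 September 2021 lies within the daylight-saving period (7 March – 7 November), so Wynast Republic is on daylight time, UTC−04:00.
03:45 Wynast Republic + 4h = 07:45 UTC.
1 March 2021 is a Monday, so the first Friday is March 5.
1 October 2021 is a Friday, so Sundays fall on 3, 10, 17, 24, 31; the last is October 31.
At the standard offset (UTC+04:15), 07:45 UTC + 4h15m = 12:00 Ulell standard time.
The standard-time date in Ulell, 29 September 2021, lies within the daylight-saving period (5 March – 31 October), so Ulell is on daylight time, UTC+05:15.
07:45 UTC + 5h15m = 13:00 Ulell.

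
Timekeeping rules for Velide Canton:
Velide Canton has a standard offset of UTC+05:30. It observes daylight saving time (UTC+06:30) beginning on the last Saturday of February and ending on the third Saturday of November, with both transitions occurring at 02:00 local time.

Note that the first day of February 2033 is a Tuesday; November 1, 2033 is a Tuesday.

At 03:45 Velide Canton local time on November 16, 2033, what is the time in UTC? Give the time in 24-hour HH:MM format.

21:15

1 February 2033 is a Tuesday, so Saturdays fall on 5, 12, 19, 26; the last is February 26.
1 November 2033 is a Tuesday, so the first Saturday is November 5 and the third is November 19.
Daylight saving runs 26 February – 19 November; November 16, 2033 is inside that window, so Velide Canton is at UTC+06:30.
03:45 local − 6h30m = 21:15 UTC (rolling into the previous day, 15 November 2033).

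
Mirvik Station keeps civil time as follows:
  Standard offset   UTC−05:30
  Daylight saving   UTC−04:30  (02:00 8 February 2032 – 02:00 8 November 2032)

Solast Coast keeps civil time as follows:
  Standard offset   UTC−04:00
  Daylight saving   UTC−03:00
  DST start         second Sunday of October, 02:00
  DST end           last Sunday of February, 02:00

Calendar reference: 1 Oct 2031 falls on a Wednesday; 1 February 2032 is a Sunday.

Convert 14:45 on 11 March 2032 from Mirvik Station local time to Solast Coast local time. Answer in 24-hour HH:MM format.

15:15

11 March 2032 lies within the daylight-saving period (8 February – 8 November), so Mirvik Station is on daylight time, UTC−04:30.
14:45 Mirvik Station + 4h30m = 19:15 UTC.
1 October 2031 is a Wednesday, so the first Sunday is October 5 and the second is October 12.
1 February 2032 is a Sunday, so Sundays fall on 1, 8, 15, 22, 29; the last is February 29.
At the standard offset (UTC−04:00), 19:15 UTC − 4h = 15:15 Solast Coast standard time.
The standard-time date in Solast Coast, 11 March 2032, is outside the daylight-saving period (12 October 2031 – 29 February 2032), so Solast Coast is on standard time, UTC−04:00.
19:15 UTC − 4h = 15:15 Solast Coast.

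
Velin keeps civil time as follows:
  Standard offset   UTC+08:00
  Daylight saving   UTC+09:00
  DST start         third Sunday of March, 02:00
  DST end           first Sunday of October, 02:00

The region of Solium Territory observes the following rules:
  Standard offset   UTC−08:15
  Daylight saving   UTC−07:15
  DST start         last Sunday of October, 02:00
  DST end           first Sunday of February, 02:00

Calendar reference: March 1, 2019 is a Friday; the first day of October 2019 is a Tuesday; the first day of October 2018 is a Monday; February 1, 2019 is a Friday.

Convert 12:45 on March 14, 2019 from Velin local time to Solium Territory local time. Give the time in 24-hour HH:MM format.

1 March 2019 is a Friday, so the first Sunday is March 3 and the third is March 17.
1 October 2019 is a Tuesday, so the first Sunday is October 6.
March 14, 2019 does not fall between 17 March and 6 October, so daylight saving is not in effect and Velin is at UTC+08:00.
12:45 Velin − 8h = 04:45 UTC.
1 October 2018 is a Monday, so Sundays fall on 7, 14, 21, 28; the last is October 28.
1 February 2019 is a Friday, so the first Sunday is February 3.
At the standard offset (UTC−08:15), 04:45 UTC − 8h15m = 20:30 Solium Territory standard time (rolling into the previous day, 13 March 2019).
The standard-time date in Solium Territory, March 13, 2019, does not fall between 28 October 2018 and 3 February 2019, so daylight saving is not in effect and Solium Territory is at UTC−08:15.
04:45 UTC − 8h15m = 20:30 Solium Territory (rolling into the previous day, 13 March 2019).

20:30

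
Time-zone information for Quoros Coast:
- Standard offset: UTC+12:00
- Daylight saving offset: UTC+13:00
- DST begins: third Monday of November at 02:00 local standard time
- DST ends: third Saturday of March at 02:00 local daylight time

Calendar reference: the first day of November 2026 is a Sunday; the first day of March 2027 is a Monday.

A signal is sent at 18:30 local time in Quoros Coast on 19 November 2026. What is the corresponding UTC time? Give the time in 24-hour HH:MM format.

1 November 2026 is a Sunday, so the first Monday is November 2 and the third is November 16.
1 March 2027 is a Monday, so the first Saturday is March 6 and the third is March 20.
19 November 2026 lies within the daylight-saving period (16 November 2026 – 20 March 2027), so Quoros Coast is on daylight time, UTC+13:00.
18:30 local − 13h = 05:30 UTC.

05:30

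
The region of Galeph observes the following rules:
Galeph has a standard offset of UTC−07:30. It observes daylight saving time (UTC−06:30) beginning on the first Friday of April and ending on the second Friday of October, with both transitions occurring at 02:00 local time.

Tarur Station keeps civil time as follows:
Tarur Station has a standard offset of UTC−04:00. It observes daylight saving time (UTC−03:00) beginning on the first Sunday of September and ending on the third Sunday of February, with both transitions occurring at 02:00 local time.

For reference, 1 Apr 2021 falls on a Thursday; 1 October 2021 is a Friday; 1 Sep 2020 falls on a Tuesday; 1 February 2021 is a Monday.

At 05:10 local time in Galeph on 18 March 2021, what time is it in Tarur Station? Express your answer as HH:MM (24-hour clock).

08:40

1 April 2021 is a Thursday, so the first Friday is April 2.
1 October 2021 is a Friday, so the first Friday is October 1 and the second is October 8.
18 March 2021 does not fall between 2 April and 8 October, so daylight saving is not in effect and Galeph is at UTC−07:30.
05:10 Galeph + 7h30m = 12:40 UTC.
1 September 2020 is a Tuesday, so the first Sunday is September 6.
1 February 2021 is a Monday, so the first Sunday is February 7 and the third is February 21.
At the standard offset (UTC−04:00), 12:40 UTC − 4h = 08:40 Tarur Station standard time.
Daylight saving runs 6 September 2020 – 21 February 2021; the standard-time date in Tarur Station, 18 March 2021, is outside that window, so Tarur Station is on standard time at UTC−04:00.
12:40 UTC − 4h = 08:40 Tarur Station.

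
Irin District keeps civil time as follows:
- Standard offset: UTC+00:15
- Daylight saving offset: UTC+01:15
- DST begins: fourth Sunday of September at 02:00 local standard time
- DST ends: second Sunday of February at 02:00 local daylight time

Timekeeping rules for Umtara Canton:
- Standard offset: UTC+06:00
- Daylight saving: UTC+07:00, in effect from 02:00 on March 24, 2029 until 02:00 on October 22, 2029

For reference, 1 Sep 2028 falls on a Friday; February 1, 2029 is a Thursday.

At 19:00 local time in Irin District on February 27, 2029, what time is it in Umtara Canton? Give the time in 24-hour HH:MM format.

1 September 2028 is a Friday, so the first Sunday is September 3 and the fourth is September 24.
1 February 2029 is a Thursday, so the first Sunday is February 4 and the second is February 11.
Daylight saving runs 24 September 2028 – 11 February 2029; February 27, 2029 is outside that window, so Irin District is on standard time at UTC+00:15.
19:00 Irin District − 0h15m = 18:45 UTC.
At the standard offset (UTC+06:00), 18:45 UTC + 6h = 00:45 Umtara Canton standard time (rolling into the next day, 28 February 2029).
Daylight saving runs 24 March – 22 October; the standard-time date in Umtara Canton, February 28, 2029, is outside that window, so Umtara Canton is on standard time at UTC+06:00.
18:45 UTC + 6h = 00:45 Umtara Canton (rolling into the next day, 28 February 2029).

00:45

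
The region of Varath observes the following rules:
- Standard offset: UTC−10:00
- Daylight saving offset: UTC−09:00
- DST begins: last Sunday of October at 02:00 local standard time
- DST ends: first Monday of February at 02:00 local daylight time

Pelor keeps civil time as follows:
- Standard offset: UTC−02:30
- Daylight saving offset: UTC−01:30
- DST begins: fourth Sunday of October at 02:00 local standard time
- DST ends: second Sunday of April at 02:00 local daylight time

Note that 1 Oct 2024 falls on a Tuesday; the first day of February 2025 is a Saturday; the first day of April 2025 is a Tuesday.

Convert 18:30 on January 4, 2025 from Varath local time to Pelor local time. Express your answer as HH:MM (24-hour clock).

1 October 2024 is a Tuesday, so Sundays fall on 6, 13, 20, 27; the last is October 27.
1 February 2025 is a Saturday, so the first Monday is February 3.
January 4, 2025 falls between 27 October 2024 and 3 February 2025, so daylight saving is in effect and Varath is at UTC−09:00.
18:30 Varath + 9h = 03:30 UTC (rolling into the next day, 5 January 2025).
1 October 2024 is a Tuesday, so the first Sunday is October 6 and the fourth is October 27.
1 April 2025 is a Tuesday, so the first Sunday is April 6 and the second is April 13.
At the standard offset (UTC−02:30), 03:30 UTC − 2h30m = 01:00 Pelor standard time.
Daylight saving runs 27 October 2024 – 13 April 2025; the standard-time date in Pelor, January 5, 2025, is inside that window, so Pelor is at UTC−01:30.
03:30 UTC − 1h30m = 02:00 Pelor.

02:00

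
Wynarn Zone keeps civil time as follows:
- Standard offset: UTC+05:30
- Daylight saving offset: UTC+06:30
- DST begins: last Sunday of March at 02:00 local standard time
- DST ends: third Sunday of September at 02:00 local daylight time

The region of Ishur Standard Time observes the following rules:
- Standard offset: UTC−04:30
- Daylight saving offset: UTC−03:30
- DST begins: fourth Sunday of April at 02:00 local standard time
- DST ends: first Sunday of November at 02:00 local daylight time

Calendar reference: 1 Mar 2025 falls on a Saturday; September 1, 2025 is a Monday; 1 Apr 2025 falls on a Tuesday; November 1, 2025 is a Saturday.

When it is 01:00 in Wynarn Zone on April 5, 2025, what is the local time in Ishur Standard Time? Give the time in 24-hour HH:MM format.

14:00

1 March 2025 is a Saturday, so Sundays fall on 2, 9, 16, 23, 30; the last is March 30.
1 September 2025 is a Monday, so the first Sunday is September 7 and the third is September 21.
April 5, 2025 falls between 30 March and 21 September, so daylight saving is in effect and Wynarn Zone is at UTC+06:30.
01:00 Wynarn Zone − 6h30m = 18:30 UTC (rolling into the previous day, 4 April 2025).
1 April 2025 is a Tuesday, so the first Sunday is April 6 and the fourth is April 27.
1 November 2025 is a Saturday, so the first Sunday is November 2.
At the standard offset (UTC−04:30), 18:30 UTC − 4h30m = 14:00 Ishur Standard Time standard time.
Daylight saving runs 27 April – 2 November; the standard-time date in Ishur Standard Time, April 4, 2025, is outside that window, so Ishur Standard Time is on standard time at UTC−04:30.
18:30 UTC − 4h30m = 14:00 Ishur Standard Time.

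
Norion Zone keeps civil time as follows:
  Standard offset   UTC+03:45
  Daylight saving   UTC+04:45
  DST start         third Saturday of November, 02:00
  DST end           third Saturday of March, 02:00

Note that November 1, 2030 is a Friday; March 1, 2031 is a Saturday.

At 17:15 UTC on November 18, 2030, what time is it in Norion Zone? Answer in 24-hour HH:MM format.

1 November 2030 is a Friday, so the first Saturday is November 2 and the third is November 16.
1 March 2031 is a Saturday, so the first Saturday is March 1 and the third is March 15.
At the standard offset (UTC+03:45), 17:15 UTC + 3h45m = 21:00 Norion Zone standard time.
The standard-time date in Norion Zone, November 18, 2030, lies within the daylight-saving period (16 November 2030 – 15 March 2031), so Norion Zone is on daylight time, UTC+04:45.
17:15 UTC + 4h45m = 22:00 local.

22:00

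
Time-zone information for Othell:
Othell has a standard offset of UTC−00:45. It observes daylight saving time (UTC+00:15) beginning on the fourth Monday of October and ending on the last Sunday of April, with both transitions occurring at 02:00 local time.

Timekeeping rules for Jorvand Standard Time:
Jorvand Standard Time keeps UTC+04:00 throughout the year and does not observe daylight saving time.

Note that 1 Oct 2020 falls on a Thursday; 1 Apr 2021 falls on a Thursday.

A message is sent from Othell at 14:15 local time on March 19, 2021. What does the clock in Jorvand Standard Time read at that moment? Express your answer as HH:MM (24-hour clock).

1 October 2020 is a Thursday, so the first Monday is October 5 and the fourth is October 26.
1 April 2021 is a Thursday, so Sundays fall on 4, 11, 18, 25; the last is April 25.
Daylight saving runs 26 October 2020 – 25 April 2021; March 19, 2021 is inside that window, so Othell is at UTC+00:15.
14:15 Othell − 0h15m = 14:00 UTC.
Jorvand Standard Time has no daylight saving, so its offset is UTC+04:00 year-round.
14:00 UTC + 4h = 18:00 Jorvand Standard Time.

18:00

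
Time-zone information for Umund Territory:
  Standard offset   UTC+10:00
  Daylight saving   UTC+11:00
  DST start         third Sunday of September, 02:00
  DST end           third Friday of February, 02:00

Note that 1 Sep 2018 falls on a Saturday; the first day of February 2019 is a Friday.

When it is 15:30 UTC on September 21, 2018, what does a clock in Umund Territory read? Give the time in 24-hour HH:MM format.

02:30

1 September 2018 is a Saturday, so the first Sunday is September 2 and the third is September 16.
1 February 2019 is a Friday, so the first Friday is February 1 and the third is February 15.
At the standard offset (UTC+10:00), 15:30 UTC + 10h = 01:30 Umund Territory standard time (rolling into the next day, 22 September 2018).
The standard-time date in Umund Territory, September 22, 2018, lies within the daylight-saving period (16 September 2018 – 15 February 2019), so Umund Territory is on daylight time, UTC+11:00.
15:30 UTC + 11h = 02:30 local (rolling into the next day, 22 September 2018).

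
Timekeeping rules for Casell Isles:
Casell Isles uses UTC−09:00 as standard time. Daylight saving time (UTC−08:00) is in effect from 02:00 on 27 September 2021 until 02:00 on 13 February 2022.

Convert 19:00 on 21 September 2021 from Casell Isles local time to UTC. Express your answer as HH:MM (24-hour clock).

04:00

21 September 2021 is outside the daylight-saving period (27 September 2021 – 13 February 2022), so Casell Isles is on standard time, UTC−09:00.
19:00 local + 9h = 04:00 UTC (rolling into the next day, 22 September 2021).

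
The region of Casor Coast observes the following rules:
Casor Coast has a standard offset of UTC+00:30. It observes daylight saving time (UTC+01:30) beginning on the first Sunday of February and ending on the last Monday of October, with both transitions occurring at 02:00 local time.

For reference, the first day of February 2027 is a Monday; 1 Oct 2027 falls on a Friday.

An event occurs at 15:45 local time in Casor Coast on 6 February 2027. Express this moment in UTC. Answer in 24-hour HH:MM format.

1 February 2027 is a Monday, so the first Sunday is February 7.
1 October 2027 is a Friday, so Mondays fall on 4, 11, 18, 25; the last is October 25.
6 February 2027 does not fall between 7 February and 25 October, so daylight saving is not in effect and Casor Coast is at UTC+00:30.
15:45 local − 0h30m = 15:15 UTC.

15:15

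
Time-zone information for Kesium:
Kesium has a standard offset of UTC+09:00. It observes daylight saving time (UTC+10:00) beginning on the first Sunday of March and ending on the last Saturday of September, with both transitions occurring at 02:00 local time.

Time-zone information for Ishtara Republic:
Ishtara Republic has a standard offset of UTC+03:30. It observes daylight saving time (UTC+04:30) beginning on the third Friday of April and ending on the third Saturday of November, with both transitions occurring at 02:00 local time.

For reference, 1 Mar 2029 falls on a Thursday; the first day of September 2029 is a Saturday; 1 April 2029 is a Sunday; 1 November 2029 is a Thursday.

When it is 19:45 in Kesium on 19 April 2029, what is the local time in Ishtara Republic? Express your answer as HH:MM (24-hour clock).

13:15

1 March 2029 is a Thursday, so the first Sunday is March 4.
1 September 2029 is a Saturday, so Saturdays fall on 1, 8, 15, 22, 29; the last is September 29.
Daylight saving runs 4 March – 29 September; 19 April 2029 is inside that window, so Kesium is at UTC+10:00.
19:45 Kesium − 10h = 09:45 UTC.
1 April 2029 is a Sunday, so the first Friday is April 6 and the third is April 20.
1 November 2029 is a Thursday, so the first Saturday is November 3 and the third is November 17.
At the standard offset (UTC+03:30), 09:45 UTC + 3h30m = 13:15 Ishtara Republic standard time.
The standard-time date in Ishtara Republic, 19 April 2029, does not fall between 20 April and 17 November, so daylight saving is not in effect and Ishtara Republic is at UTC+03:30.
09:45 UTC + 3h30m = 13:15 Ishtara Republic.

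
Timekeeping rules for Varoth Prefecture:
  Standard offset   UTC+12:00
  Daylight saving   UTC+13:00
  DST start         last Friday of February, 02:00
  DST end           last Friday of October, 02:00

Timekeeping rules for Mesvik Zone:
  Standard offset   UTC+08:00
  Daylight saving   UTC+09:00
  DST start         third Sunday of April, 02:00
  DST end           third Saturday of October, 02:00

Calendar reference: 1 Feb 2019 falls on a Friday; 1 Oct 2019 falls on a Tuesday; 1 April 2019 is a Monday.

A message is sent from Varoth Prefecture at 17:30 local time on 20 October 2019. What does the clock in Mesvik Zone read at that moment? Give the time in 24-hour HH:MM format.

12:30

1 February 2019 is a Friday, so Fridays fall on 1, 8, 15, 22; the last is February 22.
1 October 2019 is a Tuesday, so Fridays fall on 4, 11, 18, 25; the last is October 25.
20 October 2019 lies within the daylight-saving period (22 February – 25 October), so Varoth Prefecture is on daylight time, UTC+13:00.
17:30 Varoth Prefecture − 13h = 04:30 UTC.
1 April 2019 is a Monday, so the first Sunday is April 7 and the third is April 21.
1 October 2019 is a Tuesday, so the first Saturday is October 5 and the third is October 19.
At the standard offset (UTC+08:00), 04:30 UTC + 8h = 12:30 Mesvik Zone standard time.
The standard-time date in Mesvik Zone, 20 October 2019, is outside the daylight-saving period (21 April – 19 October), so Mesvik Zone is on standard time, UTC+08:00.
04:30 UTC + 8h = 12:30 Mesvik Zone.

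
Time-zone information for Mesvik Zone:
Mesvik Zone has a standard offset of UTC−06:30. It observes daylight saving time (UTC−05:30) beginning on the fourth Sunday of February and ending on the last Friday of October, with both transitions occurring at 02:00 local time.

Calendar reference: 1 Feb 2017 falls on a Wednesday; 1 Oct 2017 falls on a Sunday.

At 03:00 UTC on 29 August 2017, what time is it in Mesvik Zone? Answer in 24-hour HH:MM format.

21:30

1 February 2017 is a Wednesday, so the first Sunday is February 5 and the fourth is February 26.
1 October 2017 is a Sunday, so Fridays fall on 6, 13, 20, 27; the last is October 27.
At the standard offset (UTC−06:30), 03:00 UTC − 6h30m = 20:30 Mesvik Zone standard time (rolling into the previous day, 28 August 2017).
The standard-time date in Mesvik Zone, 28 August 2017, lies within the daylight-saving period (26 February – 27 October), so Mesvik Zone is on daylight time, UTC−05:30.
03:00 UTC − 5h30m = 21:30 local (rolling into the previous day, 28 August 2017).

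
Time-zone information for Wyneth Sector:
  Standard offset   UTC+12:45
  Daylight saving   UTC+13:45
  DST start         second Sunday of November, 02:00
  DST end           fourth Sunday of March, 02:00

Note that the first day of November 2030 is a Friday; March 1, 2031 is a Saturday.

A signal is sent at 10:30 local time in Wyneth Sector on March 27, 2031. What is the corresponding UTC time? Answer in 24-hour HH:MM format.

21:45

1 November 2030 is a Friday, so the first Sunday is November 3 and the second is November 10.
1 March 2031 is a Saturday, so the first Sunday is March 2 and the fourth is March 23.
March 27, 2031 does not fall between 10 November 2030 and 23 March 2031, so daylight saving is not in effect and Wyneth Sector is at UTC+12:45.
10:30 local − 12h45m = 21:45 UTC (rolling into the previous day, 26 March 2031).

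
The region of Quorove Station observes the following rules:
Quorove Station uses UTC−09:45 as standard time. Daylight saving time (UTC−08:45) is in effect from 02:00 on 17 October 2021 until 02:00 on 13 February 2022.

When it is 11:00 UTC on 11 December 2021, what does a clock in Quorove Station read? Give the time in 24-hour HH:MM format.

At the standard offset (UTC−09:45), 11:00 UTC − 9h45m = 01:15 Quorove Station standard time.
The standard-time date in Quorove Station, 11 December 2021, falls between 17 October 2021 and 13 February 2022, so daylight saving is in effect and Quorove Station is at UTC−08:45.
11:00 UTC − 8h45m = 02:15 local.

02:15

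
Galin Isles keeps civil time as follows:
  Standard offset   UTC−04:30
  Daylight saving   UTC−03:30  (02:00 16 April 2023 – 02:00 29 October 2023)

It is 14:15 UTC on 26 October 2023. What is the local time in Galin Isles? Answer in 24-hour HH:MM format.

10:45

At the standard offset (UTC−04:30), 14:15 UTC − 4h30m = 09:45 Galin Isles standard time.
Daylight saving runs 16 April – 29 October; the standard-time date in Galin Isles, 26 October 2023, is inside that window, so Galin Isles is at UTC−03:30.
14:15 UTC − 3h30m = 10:45 local.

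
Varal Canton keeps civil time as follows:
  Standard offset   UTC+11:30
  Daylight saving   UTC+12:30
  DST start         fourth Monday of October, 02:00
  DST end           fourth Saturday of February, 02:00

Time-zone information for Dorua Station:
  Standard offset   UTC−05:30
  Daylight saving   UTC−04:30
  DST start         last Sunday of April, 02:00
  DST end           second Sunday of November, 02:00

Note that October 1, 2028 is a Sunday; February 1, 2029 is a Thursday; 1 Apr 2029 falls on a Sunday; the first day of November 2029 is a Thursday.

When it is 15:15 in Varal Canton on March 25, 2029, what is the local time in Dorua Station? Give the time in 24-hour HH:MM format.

22:15

1 October 2028 is a Sunday, so the first Monday is October 2 and the fourth is October 23.
1 February 2029 is a Thursday, so the first Saturday is February 3 and the fourth is February 24.
Daylight saving runs 23 October 2028 – 24 February 2029; March 25, 2029 is outside that window, so Varal Canton is on standard time at UTC+11:30.
15:15 Varal Canton − 11h30m = 03:45 UTC.
1 April 2029 is a Sunday, so Sundays fall on 1, 8, 15, 22, 29; the last is April 29.
1 November 2029 is a Thursday, so the first Sunday is November 4 and the second is November 11.
At the standard offset (UTC−05:30), 03:45 UTC − 5h30m = 22:15 Dorua Station standard time (rolling into the previous day, 24 March 2029).
Daylight saving runs 29 April – 11 November; the standard-time date in Dorua Station, March 24, 2029, is outside that window, so Dorua Station is on standard time at UTC−05:30.
03:45 UTC − 5h30m = 22:15 Dorua Station (rolling into the previous day, 24 March 2029).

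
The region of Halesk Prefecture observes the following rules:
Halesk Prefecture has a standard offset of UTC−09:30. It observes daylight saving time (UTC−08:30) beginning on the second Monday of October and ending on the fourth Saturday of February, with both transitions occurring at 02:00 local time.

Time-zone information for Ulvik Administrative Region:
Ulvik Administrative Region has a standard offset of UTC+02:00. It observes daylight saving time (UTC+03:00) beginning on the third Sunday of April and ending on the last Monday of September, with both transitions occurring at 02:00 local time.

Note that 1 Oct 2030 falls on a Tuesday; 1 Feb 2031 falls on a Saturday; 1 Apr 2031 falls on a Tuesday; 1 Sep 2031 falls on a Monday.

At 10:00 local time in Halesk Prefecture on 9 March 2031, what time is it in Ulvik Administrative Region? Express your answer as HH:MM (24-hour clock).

21:30

1 October 2030 is a Tuesday, so the first Monday is October 7 and the second is October 14.
1 February 2031 is a Saturday, so the first Saturday is February 1 and the fourth is February 22.
9 March 2031 does not fall between 14 October 2030 and 22 February 2031, so daylight saving is not in effect and Halesk Prefecture is at UTC−09:30.
10:00 Halesk Prefecture + 9h30m = 19:30 UTC.
1 April 2031 is a Tuesday, so the first Sunday is April 6 and the third is April 20.
1 September 2031 is a Monday, so Mondays fall on 1, 8, 15, 22, 29; the last is September 29.
At the standard offset (UTC+02:00), 19:30 UTC + 2h = 21:30 Ulvik Administrative Region standard time.
The standard-time date in Ulvik Administrative Region, 9 March 2031, does not fall between 20 April and 29 September, so daylight saving is not in effect and Ulvik Administrative Region is at UTC+02:00.
19:30 UTC + 2h = 21:30 Ulvik Administrative Region.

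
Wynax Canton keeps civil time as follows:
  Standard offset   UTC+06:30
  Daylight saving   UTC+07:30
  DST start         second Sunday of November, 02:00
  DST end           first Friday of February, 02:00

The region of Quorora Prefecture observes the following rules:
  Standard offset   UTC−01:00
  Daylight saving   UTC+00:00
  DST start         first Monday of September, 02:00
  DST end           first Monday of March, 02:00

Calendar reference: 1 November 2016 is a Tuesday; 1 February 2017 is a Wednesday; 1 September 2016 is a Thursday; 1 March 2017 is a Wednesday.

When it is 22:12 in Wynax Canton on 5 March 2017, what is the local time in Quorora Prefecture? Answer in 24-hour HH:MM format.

1 November 2016 is a Tuesday, so the first Sunday is November 6 and the second is November 13.
1 February 2017 is a Wednesday, so the first Friday is February 3.
5 March 2017 does not fall between 13 November 2016 and 3 February 2017, so daylight saving is not in effect and Wynax Canton is at UTC+06:30.
22:12 Wynax Canton − 6h30m = 15:42 UTC.
1 September 2016 is a Thursday, so the first Monday is September 5.
1 March 2017 is a Wednesday, so the first Monday is March 6.
At the standard offset (UTC−01:00), 15:42 UTC − 1h = 14:42 Quorora Prefecture standard time.
Daylight saving runs 5 September 2016 – 6 March 2017; the standard-time date in Quorora Prefecture, 5 March 2017, is inside that window, so Quorora Prefecture is at UTC+00:00.
15:42 UTC + 0h = 15:42 Quorora Prefecture.

15:42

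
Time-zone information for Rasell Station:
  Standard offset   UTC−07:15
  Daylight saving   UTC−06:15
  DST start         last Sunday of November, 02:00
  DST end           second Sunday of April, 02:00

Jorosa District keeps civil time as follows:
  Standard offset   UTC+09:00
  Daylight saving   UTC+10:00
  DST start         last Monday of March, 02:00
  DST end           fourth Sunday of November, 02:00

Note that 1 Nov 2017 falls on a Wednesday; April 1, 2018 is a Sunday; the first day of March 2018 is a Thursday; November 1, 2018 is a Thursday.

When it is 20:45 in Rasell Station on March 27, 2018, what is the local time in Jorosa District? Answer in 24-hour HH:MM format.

1 November 2017 is a Wednesday, so Sundays fall on 5, 12, 19, 26; the last is November 26.
1 April 2018 is a Sunday, so the first Sunday is April 1 and the second is April 8.
March 27, 2018 falls between 26 November 2017 and 8 April 2018, so daylight saving is in effect and Rasell Station is at UTC−06:15.
20:45 Rasell Station + 6h15m = 03:00 UTC (rolling into the next day, 28 March 2018).
1 March 2018 is a Thursday, so Mondays fall on 5, 12, 19, 26; the last is March 26.
1 November 2018 is a Thursday, so the first Sunday is November 4 and the fourth is November 25.
At the standard offset (UTC+09:00), 03:00 UTC + 9h = 12:00 Jorosa District standard time.
The standard-time date in Jorosa District, March 28, 2018, falls between 26 March and 25 November, so daylight saving is in effect and Jorosa District is at UTC+10:00.
03:00 UTC + 10h = 13:00 Jorosa District.

13:00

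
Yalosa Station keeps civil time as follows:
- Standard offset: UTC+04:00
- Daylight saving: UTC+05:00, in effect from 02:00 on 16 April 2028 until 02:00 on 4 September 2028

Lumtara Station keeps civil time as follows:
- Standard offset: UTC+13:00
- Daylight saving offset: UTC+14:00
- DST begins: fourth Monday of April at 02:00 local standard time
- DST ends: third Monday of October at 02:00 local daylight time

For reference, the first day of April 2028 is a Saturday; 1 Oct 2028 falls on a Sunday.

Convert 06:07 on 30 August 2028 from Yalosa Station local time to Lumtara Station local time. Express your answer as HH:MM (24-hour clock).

15:07

Daylight saving runs 16 April – 4 September; 30 August 2028 is inside that window, so Yalosa Station is at UTC+05:00.
06:07 Yalosa Station − 5h = 01:07 UTC.
1 April 2028 is a Saturday, so the first Monday is April 3 and the fourth is April 24.
1 October 2028 is a Sunday, so the first Monday is October 2 and the third is October 16.
At the standard offset (UTC+13:00), 01:07 UTC + 13h = 14:07 Lumtara Station standard time.
The standard-time date in Lumtara Station, 30 August 2028, lies within the daylight-saving period (24 April – 16 October), so Lumtara Station is on daylight time, UTC+14:00.
01:07 UTC + 14h = 15:07 Lumtara Station.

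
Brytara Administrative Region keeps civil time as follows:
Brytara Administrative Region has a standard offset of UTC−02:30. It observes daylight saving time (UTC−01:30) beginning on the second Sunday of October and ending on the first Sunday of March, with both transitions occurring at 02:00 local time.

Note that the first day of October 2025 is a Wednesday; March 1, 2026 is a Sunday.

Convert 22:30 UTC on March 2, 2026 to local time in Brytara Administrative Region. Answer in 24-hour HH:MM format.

20:00

1 October 2025 is a Wednesday, so the first Sunday is October 5 and the second is October 12.
1 March 2026 is a Sunday, so the first Sunday is March 1.
At the standard offset (UTC−02:30), 22:30 UTC − 2h30m = 20:00 Brytara Administrative Region standard time.
Daylight saving runs 12 October 2025 – 1 March 2026; the standard-time date in Brytara Administrative Region, March 2, 2026, is outside that window, so Brytara Administrative Region is on standard time at UTC−02:30.
22:30 UTC − 2h30m = 20:00 local.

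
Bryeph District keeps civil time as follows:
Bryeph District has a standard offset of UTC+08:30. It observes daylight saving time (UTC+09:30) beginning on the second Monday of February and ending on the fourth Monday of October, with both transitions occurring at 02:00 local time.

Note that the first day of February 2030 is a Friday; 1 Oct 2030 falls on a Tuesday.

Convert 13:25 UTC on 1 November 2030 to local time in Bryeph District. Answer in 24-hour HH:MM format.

1 February 2030 is a Friday, so the first Monday is February 4 and the second is February 11.
1 October 2030 is a Tuesday, so the first Monday is October 7 and the fourth is October 28.
At the standard offset (UTC+08:30), 13:25 UTC + 8h30m = 21:55 Bryeph District standard time.
The standard-time date in Bryeph District, 1 November 2030, does not fall between 11 February and 28 October, so daylight saving is not in effect and Bryeph District is at UTC+08:30.
13:25 UTC + 8h30m = 21:55 local.

21:55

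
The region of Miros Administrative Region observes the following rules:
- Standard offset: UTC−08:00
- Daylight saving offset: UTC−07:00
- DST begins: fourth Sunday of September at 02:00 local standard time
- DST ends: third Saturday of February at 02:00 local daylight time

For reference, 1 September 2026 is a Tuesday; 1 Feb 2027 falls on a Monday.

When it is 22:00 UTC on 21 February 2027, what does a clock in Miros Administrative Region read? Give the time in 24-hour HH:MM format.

14:00

1 September 2026 is a Tuesday, so the first Sunday is September 6 and the fourth is September 27.
1 February 2027 is a Monday, so the first Saturday is February 6 and the third is February 20.
At the standard offset (UTC−08:00), 22:00 UTC − 8h = 14:00 Miros Administrative Region standard time.
The standard-time date in Miros Administrative Region, 21 February 2027, does not fall between 27 September 2026 and 20 February 2027, so daylight saving is not in effect and Miros Administrative Region is at UTC−08:00.
22:00 UTC − 8h = 14:00 local.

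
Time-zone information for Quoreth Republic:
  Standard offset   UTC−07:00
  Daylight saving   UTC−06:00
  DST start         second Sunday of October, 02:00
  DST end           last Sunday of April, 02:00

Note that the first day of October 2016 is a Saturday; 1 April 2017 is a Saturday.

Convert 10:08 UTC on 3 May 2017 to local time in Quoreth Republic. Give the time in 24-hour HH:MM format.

03:08

1 October 2016 is a Saturday, so the first Sunday is October 2 and the second is October 9.
1 April 2017 is a Saturday, so Sundays fall on 2, 9, 16, 23, 30; the last is April 30.
At the standard offset (UTC−07:00), 10:08 UTC − 7h = 03:08 Quoreth Republic standard time.
The standard-time date in Quoreth Republic, 3 May 2017, does not fall between 9 October 2016 and 30 April 2017, so daylight saving is not in effect and Quoreth Republic is at UTC−07:00.
10:08 UTC − 7h = 03:08 local.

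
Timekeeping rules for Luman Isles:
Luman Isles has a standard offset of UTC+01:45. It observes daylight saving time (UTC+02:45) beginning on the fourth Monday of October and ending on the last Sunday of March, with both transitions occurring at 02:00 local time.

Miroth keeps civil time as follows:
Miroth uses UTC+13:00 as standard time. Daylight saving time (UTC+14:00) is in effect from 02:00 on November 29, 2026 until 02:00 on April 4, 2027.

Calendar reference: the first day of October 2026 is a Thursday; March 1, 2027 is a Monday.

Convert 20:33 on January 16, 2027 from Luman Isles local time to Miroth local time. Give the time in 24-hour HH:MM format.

1 October 2026 is a Thursday, so the first Monday is October 5 and the fourth is October 26.
1 March 2027 is a Monday, so Sundays fall on 7, 14, 21, 28; the last is March 28.
Daylight saving runs 26 October 2026 – 28 March 2027; January 16, 2027 is inside that window, so Luman Isles is at UTC+02:45.
20:33 Luman Isles − 2h45m = 17:48 UTC.
At the standard offset (UTC+13:00), 17:48 UTC + 13h = 06:48 Miroth standard time (rolling into the next day, 17 January 2027).
The standard-time date in Miroth, January 17, 2027, lies within the daylight-saving period (29 November 2026 – 4 April 2027), so Miroth is on daylight time, UTC+14:00.
17:48 UTC + 14h = 07:48 Miroth (rolling into the next day, 17 January 2027).

07:48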